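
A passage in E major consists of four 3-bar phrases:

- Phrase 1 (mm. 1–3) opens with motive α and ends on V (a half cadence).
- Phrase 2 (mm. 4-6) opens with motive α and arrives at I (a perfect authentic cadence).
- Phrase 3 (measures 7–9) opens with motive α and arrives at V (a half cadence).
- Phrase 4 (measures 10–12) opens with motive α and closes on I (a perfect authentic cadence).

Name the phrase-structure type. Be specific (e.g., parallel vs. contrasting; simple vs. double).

The cadence pattern HC–PAC–HC–PAC is weak–strong twice, and phrases 3–4 restate phrases 1–2: a period heard twice, not a double period (which would end weakly at phrase 2).

repeated period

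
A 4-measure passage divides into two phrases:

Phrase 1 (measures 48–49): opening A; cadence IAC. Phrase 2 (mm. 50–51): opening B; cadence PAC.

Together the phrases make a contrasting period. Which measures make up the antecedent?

measures 48–49

The phrase ending with the weaker cadence (imperfect authentic cadence) is the antecedent; the one ending more conclusively (perfect authentic cadence) is the consequent. The antecedent is measures 48–49.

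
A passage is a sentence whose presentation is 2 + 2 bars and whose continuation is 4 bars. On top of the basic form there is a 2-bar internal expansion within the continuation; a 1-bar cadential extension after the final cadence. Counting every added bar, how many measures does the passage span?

Basic sentence: 2 + 2 + 4 = 8 bars.
8 (basic form) + 2 (internal expansion) + 1 (cadential extension) = 11.

11 measures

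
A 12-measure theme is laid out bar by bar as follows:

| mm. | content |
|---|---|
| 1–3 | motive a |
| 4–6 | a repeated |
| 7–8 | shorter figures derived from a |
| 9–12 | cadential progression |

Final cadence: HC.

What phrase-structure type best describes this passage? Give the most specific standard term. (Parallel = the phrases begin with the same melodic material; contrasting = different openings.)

sentence

Basic idea (bars 1–3) + its repetition (mm. 4–6) form the presentation; fragmentation and cadence (mm. 7-12) form the continuation — the 12-bar whole is a sentence.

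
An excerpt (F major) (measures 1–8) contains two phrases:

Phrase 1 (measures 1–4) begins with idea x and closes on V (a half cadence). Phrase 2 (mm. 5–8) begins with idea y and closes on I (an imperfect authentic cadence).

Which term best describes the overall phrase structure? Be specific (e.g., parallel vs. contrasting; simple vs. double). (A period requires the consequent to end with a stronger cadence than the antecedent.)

Phrase 1 ends with a half cadence (weaker) and phrase 2 with an imperfect authentic cadence (stronger): antecedent + consequent = a period.
The two phrases open with different material (x / y), so the period is contrasting.

contrasting period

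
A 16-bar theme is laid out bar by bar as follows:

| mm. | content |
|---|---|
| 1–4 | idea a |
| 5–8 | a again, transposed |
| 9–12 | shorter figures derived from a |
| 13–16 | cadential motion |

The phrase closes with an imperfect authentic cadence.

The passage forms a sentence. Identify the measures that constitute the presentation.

The presentation of a sentence is the basic idea (mm. 1–4) plus its repetition (mm. 5-8); the presentation is therefore mm. 1-8.

measures 1–8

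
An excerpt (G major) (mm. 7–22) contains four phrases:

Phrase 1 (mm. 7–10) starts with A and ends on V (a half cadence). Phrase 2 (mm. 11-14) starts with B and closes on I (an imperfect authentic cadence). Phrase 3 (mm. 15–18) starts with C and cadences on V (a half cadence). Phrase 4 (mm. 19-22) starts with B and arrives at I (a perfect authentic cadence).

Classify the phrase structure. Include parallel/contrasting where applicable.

contrasting double period

Four phrases in two halves: the first half (mm. 7-14) ends with an imperfect authentic cadence, the second (bars 15–22) with a perfect authentic cadence — a large antecedent–consequent pair, i.e. a double period.
Phrase 3 begins with different material from phrase 1, making it contrasting.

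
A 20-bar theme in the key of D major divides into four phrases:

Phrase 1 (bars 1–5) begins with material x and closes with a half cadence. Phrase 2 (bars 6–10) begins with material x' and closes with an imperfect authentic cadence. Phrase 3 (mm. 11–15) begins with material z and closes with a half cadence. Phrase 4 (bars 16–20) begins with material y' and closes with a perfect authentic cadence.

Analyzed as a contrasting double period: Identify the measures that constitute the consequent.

measures 11–20

In a double period the four phrases pair into a large antecedent (phrases 1–2, ending imperfect authentic cadence) and a large consequent (phrases 3–4, ending perfect authentic cadence). The consequent spans measures 11–20.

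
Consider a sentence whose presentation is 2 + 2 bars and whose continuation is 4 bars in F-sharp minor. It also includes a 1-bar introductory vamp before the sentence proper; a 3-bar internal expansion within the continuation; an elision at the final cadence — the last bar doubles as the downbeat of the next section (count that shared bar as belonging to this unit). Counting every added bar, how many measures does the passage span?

Basic sentence: 2 + 2 + 4 = 8 bars.
8 (basic form) + 1 (introduction) + 3 (internal expansion) = 12.
The elision shares a bar with the next section but does not change this unit's count.

12 measures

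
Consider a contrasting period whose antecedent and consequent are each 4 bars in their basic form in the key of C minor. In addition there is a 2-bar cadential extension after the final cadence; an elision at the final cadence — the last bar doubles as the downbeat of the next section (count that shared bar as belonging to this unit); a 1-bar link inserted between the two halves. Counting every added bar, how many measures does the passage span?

11 measures

Basic contrasting period: 4 + 4 = 8 bars.
8 (basic form) + 2 (cadential extension) + 1 (link) = 11.
The elision shares a bar with the next section but does not change this unit's count.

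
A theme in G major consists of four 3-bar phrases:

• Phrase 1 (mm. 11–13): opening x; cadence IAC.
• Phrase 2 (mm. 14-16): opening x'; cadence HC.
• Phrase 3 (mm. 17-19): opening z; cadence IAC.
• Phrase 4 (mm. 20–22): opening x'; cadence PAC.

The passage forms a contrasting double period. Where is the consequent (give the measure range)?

In a double period the four phrases pair into a large antecedent (phrases 1–2, ending half cadence) and a large consequent (phrases 3–4, ending perfect authentic cadence). The consequent spans measures 17–22.

measures 17–22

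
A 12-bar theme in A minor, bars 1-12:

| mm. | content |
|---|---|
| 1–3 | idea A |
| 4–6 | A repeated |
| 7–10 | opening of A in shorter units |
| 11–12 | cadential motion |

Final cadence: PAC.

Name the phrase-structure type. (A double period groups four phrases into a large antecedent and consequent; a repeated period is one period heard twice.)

sentence

Basic idea (mm. 1–3) + its repetition (mm. 4-6) form the presentation; fragmentation and cadence (measures 7–12) form the continuation — the 12-bar whole is a sentence.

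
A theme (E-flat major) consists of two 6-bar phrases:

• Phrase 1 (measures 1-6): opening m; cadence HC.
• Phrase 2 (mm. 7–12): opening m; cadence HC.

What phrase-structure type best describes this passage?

Both phrases have the same opening (m) and the same cadence (half cadence): the second is a restatement, not a consequent, so this is a repeated phrase rather than a period.

repeated phrase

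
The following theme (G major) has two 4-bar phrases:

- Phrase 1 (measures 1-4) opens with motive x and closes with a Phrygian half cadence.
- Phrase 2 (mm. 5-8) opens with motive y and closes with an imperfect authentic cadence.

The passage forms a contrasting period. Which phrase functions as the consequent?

phrase 2

The phrase ending with the weaker cadence (Phrygian half cadence) is the antecedent; the one ending more conclusively (imperfect authentic cadence) is the consequent. The consequent is phrase 2.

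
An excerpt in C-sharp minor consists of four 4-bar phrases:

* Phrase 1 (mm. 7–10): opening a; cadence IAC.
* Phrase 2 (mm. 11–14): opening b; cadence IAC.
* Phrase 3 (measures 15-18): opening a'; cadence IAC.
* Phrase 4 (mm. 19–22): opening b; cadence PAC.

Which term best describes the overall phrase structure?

Four phrases in two halves: the first half (bars 7-14) ends with an imperfect authentic cadence, the second (mm. 15–22) with a perfect authentic cadence — a large antecedent–consequent pair, i.e. a double period.
Phrase 3 begins with the same material as phrase 1, making it parallel.

parallel double period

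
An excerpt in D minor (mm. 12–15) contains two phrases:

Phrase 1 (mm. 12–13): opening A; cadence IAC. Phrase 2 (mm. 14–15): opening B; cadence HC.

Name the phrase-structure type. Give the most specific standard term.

The second phrase closes with a half cadence, which is not stronger than the first phrase's imperfect authentic cadence; without a weak→strong cadential pair there is no antecedent–consequent relationship, so this is a phrase group rather than a period.

phrase group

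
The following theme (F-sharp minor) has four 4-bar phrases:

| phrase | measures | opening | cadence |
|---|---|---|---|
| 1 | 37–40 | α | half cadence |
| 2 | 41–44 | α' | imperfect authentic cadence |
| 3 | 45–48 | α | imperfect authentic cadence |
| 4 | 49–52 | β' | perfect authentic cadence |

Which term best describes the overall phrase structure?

parallel double period

Four phrases in two halves: the first half (mm. 37-44) ends with an imperfect authentic cadence, the second (mm. 45–52) with a perfect authentic cadence — a large antecedent–consequent pair, i.e. a double period.
Phrase 3 begins with the same material as phrase 1, making it parallel.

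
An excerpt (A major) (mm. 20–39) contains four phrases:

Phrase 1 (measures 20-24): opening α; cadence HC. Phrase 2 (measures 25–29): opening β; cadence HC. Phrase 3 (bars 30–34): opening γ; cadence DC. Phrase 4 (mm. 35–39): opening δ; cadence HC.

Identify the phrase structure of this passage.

Phrase 4 ends with a half cadence, no stronger than phrase 2's half cadence, so the four phrases do not form a double period; nor do phrases 3–4 duplicate 1–2, so it is not a repeated period. With no phrase reaching a conclusive cadence, the passage is a phrase group.

phrase group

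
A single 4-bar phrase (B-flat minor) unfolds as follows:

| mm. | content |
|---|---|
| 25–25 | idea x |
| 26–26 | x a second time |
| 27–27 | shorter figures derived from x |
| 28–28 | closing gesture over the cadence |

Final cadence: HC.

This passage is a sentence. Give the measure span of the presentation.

The presentation of a sentence is the basic idea (m. 25) plus its repetition (m. 26); the presentation is therefore measures 25–26.

measures 25–26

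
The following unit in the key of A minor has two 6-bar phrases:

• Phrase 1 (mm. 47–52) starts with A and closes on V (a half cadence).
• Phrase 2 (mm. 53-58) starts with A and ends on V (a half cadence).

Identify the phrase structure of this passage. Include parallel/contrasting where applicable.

Both phrases have the same opening (A) and the same cadence (half cadence): the second is a restatement, not a consequent, so this is a repeated phrase rather than a period.

repeated phrase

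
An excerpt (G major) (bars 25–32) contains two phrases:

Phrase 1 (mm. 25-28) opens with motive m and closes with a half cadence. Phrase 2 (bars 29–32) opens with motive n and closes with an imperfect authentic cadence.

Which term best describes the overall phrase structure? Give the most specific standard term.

contrasting period

Phrase 1 ends with a half cadence (weaker) and phrase 2 with an imperfect authentic cadence (stronger): antecedent + consequent = a period.
The two phrases open with different material (m / n), so the period is contrasting.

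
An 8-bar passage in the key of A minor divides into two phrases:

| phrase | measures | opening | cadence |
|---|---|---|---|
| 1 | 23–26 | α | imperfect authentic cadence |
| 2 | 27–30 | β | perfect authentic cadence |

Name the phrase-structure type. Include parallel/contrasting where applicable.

Phrase 1 ends with an imperfect authentic cadence (weaker) and phrase 2 with a perfect authentic cadence (stronger): antecedent + consequent = a period.
The two phrases open with different material (α / β), so the period is contrasting.

contrasting period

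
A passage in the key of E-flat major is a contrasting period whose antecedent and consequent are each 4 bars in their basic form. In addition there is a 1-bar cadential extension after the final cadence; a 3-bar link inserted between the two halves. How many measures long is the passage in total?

Basic contrasting period: 4 + 4 = 8 bars.
8 (basic form) + 1 (cadential extension) + 3 (link) = 12.

12 measures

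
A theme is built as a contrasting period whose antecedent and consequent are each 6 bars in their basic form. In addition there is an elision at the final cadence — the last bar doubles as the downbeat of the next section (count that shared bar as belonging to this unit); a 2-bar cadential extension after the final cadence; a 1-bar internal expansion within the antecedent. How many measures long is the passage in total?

15 measures

Basic contrasting period: 6 + 6 = 12 bars.
12 (basic form) + 2 (cadential extension) + 1 (internal expansion) = 15.
The elision shares a bar with the next section but does not change this unit's count.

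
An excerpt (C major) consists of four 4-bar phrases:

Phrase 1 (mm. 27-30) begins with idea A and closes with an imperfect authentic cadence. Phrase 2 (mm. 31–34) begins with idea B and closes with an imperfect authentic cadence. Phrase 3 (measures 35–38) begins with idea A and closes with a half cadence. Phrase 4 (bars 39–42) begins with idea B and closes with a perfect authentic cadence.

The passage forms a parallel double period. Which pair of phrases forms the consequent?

phrases 3 and 4

In a double period the first pair of phrases (ending imperfect authentic cadence) is the large antecedent and the second pair (ending perfect authentic cadence) is the large consequent; the consequent is phrases 3 and 4.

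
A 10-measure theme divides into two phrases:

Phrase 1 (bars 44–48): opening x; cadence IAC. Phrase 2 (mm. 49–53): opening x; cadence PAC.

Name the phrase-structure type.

Phrase 1 ends with an imperfect authentic cadence (weaker) and phrase 2 with a perfect authentic cadence (stronger): antecedent + consequent = a period.
The two phrases open with the same material (x / x), so the period is parallel.

parallel period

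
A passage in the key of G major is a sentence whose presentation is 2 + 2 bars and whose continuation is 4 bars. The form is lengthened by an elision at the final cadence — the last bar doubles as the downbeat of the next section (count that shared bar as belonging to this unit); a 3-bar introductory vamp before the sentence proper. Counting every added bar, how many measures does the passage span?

Basic sentence: 2 + 2 + 4 = 8 bars.
8 (basic form) + 3 (introduction) = 11.
The elision shares a bar with the next section but does not change this unit's count.

11 measures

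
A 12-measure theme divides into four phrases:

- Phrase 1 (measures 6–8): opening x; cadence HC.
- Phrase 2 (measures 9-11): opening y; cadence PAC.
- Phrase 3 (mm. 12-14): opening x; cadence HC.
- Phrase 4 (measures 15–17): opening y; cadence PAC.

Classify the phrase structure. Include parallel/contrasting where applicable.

The cadence pattern HC–PAC–HC–PAC is weak–strong twice, and phrases 3–4 restate phrases 1–2: a period heard twice, not a double period (which would end weakly at phrase 2).

repeated period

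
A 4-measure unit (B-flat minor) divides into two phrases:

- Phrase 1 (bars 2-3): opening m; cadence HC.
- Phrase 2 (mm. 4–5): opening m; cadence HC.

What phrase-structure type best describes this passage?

repeated phrase

Both phrases have the same opening (m) and the same cadence (half cadence): the second is a restatement, not a consequent, so this is a repeated phrase rather than a period.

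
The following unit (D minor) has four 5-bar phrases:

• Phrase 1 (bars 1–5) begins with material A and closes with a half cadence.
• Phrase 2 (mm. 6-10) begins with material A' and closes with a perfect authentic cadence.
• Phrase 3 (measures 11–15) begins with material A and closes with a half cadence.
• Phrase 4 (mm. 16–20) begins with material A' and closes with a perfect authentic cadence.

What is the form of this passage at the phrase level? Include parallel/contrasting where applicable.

repeated period

The cadence pattern HC–PAC–HC–PAC is weak–strong twice, and phrases 3–4 restate phrases 1–2: a period heard twice, not a double period (which would end weakly at phrase 2).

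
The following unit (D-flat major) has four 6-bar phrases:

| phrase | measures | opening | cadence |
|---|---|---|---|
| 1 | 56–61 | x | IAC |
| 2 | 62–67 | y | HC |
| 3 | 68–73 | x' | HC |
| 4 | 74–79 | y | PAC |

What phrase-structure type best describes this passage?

Four phrases in two halves: the first half (mm. 56-67) ends with a half cadence, the second (mm. 68–79) with a perfect authentic cadence — a large antecedent–consequent pair, i.e. a double period.
Phrase 3 begins with the same material as phrase 1, making it parallel.

parallel double period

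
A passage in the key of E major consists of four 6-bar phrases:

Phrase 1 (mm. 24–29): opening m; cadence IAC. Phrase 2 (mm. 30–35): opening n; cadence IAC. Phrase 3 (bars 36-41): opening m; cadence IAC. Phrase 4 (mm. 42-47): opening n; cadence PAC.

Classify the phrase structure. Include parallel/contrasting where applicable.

parallel double period

Four phrases in two halves: the first half (bars 24–35) ends with an imperfect authentic cadence, the second (measures 36-47) with a perfect authentic cadence — a large antecedent–consequent pair, i.e. a double period.
Phrase 3 begins with the same material as phrase 1, making it parallel.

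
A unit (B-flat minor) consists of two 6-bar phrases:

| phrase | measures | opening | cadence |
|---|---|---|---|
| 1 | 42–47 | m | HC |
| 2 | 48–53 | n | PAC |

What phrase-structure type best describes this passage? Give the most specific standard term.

contrasting period

Phrase 1 ends with a half cadence (weaker) and phrase 2 with a perfect authentic cadence (stronger): antecedent + consequent = a period.
The two phrases open with different material (m / n), so the period is contrasting.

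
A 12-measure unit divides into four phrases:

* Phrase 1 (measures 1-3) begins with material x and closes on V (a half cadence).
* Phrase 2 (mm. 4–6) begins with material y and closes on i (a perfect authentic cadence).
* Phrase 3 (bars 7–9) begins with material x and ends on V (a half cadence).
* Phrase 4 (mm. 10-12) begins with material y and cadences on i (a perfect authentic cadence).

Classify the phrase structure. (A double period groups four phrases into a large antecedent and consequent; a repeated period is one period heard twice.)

repeated period

The cadence pattern HC–PAC–HC–PAC is weak–strong twice, and phrases 3–4 restate phrases 1–2: a period heard twice, not a double period (which would end weakly at phrase 2).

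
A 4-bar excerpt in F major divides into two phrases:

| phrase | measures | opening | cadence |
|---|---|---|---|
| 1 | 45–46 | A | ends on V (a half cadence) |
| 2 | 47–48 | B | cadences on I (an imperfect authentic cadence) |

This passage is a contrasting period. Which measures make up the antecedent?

measures 45–46

The antecedent is the phrase ending with the weaker cadence (half cadence, phrase 1) and the consequent the one ending more conclusively (imperfect authentic cadence, phrase 2); the antecedent is mm. 45–46.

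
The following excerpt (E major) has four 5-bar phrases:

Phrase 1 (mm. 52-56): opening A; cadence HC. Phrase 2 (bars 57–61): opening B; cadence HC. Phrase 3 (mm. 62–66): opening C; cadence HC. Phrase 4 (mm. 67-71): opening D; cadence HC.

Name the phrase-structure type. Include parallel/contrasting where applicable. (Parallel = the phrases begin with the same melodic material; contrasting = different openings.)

Phrase 4 ends with a half cadence, no stronger than phrase 2's half cadence, so the four phrases do not form a double period; nor do phrases 3–4 duplicate 1–2, so it is not a repeated period. With no phrase reaching a conclusive cadence, the passage is a phrase group.

phrase group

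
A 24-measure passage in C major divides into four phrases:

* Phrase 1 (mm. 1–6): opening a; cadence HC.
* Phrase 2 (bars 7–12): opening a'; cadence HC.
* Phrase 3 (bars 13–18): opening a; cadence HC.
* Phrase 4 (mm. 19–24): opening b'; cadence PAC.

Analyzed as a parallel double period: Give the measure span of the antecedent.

In a double period the four phrases pair into a large antecedent (phrases 1–2, ending half cadence) and a large consequent (phrases 3–4, ending perfect authentic cadence). The antecedent spans mm. 1-12.

measures 1–12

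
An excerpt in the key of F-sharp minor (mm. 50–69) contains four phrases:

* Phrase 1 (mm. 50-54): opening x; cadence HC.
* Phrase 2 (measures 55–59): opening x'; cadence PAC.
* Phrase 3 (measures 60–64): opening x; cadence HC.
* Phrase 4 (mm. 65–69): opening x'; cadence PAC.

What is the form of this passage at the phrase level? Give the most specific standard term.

repeated period

The cadence pattern HC–PAC–HC–PAC is weak–strong twice, and phrases 3–4 restate phrases 1–2: a period heard twice, not a double period (which would end weakly at phrase 2).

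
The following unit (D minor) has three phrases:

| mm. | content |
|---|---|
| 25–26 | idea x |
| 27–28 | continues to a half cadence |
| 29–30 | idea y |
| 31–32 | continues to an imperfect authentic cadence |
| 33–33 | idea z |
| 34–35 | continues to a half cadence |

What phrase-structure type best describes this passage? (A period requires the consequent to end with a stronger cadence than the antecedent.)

phrase group

The final phrase closes with a half cadence, which is not stronger than the preceding imperfect authentic cadence; the 3 phrases lack an overall antecedent–consequent design and so form a phrase group.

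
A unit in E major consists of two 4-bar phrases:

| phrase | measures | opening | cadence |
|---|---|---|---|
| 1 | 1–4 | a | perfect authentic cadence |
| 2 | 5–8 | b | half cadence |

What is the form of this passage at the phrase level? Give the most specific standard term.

The second phrase closes with a half cadence, which is not stronger than the first phrase's perfect authentic cadence; without a weak→strong cadential pair there is no antecedent–consequent relationship, so this is a phrase group rather than a period.

phrase group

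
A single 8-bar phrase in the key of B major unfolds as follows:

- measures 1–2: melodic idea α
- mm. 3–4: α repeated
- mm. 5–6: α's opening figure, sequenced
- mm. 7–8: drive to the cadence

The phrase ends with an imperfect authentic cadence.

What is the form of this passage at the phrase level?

sentence

Basic idea (mm. 1–2) + its repetition (measures 3–4) form the presentation; fragmentation and cadence (measures 5–8) form the continuation — the 8-bar whole is a sentence.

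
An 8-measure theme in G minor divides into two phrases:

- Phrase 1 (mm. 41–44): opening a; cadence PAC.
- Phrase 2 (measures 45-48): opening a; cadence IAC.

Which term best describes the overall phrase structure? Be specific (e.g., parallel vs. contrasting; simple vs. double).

phrase group

The second phrase closes with an imperfect authentic cadence, which is not stronger than the first phrase's perfect authentic cadence; without a weak→strong cadential pair there is no antecedent–consequent relationship, so this is a phrase group rather than a period.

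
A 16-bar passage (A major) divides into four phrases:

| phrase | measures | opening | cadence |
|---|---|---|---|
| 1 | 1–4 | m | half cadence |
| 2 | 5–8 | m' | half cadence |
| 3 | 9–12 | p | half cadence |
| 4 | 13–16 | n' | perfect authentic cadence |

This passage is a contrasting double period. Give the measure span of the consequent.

In a double period the four phrases pair into a large antecedent (phrases 1–2, ending half cadence) and a large consequent (phrases 3–4, ending perfect authentic cadence). The consequent spans measures 9-16.

measures 9–16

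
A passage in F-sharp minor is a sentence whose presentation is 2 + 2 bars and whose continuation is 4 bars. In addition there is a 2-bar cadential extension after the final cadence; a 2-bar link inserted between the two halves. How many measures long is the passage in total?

Basic sentence: 2 + 2 + 4 = 8 bars.
8 (basic form) + 2 (cadential extension) + 2 (link) = 12.

12 measures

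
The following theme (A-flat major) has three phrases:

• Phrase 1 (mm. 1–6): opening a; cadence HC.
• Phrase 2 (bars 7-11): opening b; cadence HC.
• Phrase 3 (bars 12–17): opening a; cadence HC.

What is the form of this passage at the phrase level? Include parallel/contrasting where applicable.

phrase group

The final phrase closes with a half cadence, which is not stronger than the preceding half cadence; the 3 phrases lack an overall antecedent–consequent design and so form a phrase group.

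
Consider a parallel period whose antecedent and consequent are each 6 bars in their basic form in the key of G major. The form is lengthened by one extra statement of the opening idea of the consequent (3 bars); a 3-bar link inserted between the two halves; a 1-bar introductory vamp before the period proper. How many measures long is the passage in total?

19 measures

Basic parallel period: 6 + 6 = 12 bars.
12 (basic form) + 3 (extra statement) + 3 (link) + 1 (introduction) = 19.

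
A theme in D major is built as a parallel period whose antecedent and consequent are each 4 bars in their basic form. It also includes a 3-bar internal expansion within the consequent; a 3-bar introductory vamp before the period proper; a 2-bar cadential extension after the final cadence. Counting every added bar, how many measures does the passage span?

Basic parallel period: 4 + 4 = 8 bars.
8 (basic form) + 3 (internal expansion) + 3 (introduction) + 2 (cadential extension) = 16.

16 measures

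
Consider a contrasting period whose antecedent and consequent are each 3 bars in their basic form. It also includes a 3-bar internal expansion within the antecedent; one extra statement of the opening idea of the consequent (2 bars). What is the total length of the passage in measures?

Basic contrasting period: 3 + 3 = 6 bars.
6 (basic form) + 3 (internal expansion) + 2 (extra statement) = 11.

11 measures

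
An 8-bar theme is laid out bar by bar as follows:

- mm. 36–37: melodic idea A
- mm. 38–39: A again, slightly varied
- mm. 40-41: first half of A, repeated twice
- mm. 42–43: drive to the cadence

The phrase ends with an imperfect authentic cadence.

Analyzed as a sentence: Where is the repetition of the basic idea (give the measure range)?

measures 38–39

The presentation of a sentence is the basic idea (bars 36-37) plus its repetition (mm. 38–39); the repetition of the basic idea is therefore mm. 38-39.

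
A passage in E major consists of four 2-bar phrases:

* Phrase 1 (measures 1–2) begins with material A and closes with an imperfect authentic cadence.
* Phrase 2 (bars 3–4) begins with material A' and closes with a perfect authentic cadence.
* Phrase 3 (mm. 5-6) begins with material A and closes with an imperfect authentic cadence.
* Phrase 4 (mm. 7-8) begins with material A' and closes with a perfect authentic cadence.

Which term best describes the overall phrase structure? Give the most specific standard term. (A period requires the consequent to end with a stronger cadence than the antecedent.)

repeated period

The cadence pattern IAC–PAC–IAC–PAC is weak–strong twice, and phrases 3–4 restate phrases 1–2: a period heard twice, not a double period (which would end weakly at phrase 2).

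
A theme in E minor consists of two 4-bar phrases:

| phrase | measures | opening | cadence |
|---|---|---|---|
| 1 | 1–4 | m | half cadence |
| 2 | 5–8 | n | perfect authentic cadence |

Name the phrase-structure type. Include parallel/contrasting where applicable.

contrasting period

Phrase 1 ends with a half cadence (weaker) and phrase 2 with a perfect authentic cadence (stronger): antecedent + consequent = a period.
The two phrases open with different material (m / n), so the period is contrasting.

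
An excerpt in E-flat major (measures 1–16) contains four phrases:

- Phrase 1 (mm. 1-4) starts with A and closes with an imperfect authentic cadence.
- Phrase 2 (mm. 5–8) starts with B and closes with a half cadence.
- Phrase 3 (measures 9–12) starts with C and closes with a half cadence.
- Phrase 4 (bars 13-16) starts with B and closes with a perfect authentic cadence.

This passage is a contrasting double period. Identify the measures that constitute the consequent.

In a double period the four phrases pair into a large antecedent (phrases 1–2, ending half cadence) and a large consequent (phrases 3–4, ending perfect authentic cadence). The consequent spans measures 9–16.

measures 9–16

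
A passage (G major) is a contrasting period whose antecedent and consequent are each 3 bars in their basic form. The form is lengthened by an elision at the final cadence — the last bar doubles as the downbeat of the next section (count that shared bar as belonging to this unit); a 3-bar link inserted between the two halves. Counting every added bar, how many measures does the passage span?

9 measures

Basic contrasting period: 3 + 3 = 6 bars.
6 (basic form) + 3 (link) = 9.
The elision shares a bar with the next section but does not change this unit's count.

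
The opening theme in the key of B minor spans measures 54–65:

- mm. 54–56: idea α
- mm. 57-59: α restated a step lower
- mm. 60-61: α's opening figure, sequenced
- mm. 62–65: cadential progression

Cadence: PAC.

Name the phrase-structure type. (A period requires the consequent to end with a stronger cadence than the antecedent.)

sentence

Basic idea (mm. 54–56) + its repetition (bars 57–59) form the presentation; fragmentation and cadence (bars 60–65) form the continuation — the 12-bar whole is a sentence.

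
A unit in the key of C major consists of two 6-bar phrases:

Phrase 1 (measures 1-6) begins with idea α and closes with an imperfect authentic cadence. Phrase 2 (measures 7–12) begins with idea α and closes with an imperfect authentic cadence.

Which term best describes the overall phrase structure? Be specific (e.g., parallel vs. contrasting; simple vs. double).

Both phrases have the same opening (α) and the same cadence (imperfect authentic cadence): the second is a restatement, not a consequent, so this is a repeated phrase rather than a period.

repeated phrase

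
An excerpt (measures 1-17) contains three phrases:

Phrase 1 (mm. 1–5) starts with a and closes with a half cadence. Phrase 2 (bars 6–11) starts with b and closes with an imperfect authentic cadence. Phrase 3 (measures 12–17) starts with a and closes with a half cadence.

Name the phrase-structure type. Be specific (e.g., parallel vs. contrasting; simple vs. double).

phrase group

The final phrase closes with a half cadence, which is not stronger than the preceding imperfect authentic cadence; the 3 phrases lack an overall antecedent–consequent design and so form a phrase group.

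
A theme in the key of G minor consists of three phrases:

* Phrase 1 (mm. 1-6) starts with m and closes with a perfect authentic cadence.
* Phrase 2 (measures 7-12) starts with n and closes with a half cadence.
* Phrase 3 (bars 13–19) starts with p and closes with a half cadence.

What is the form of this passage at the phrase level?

The final phrase closes with a half cadence, which is not stronger than the preceding half cadence; the 3 phrases lack an overall antecedent–consequent design and so form a phrase group.

phrase group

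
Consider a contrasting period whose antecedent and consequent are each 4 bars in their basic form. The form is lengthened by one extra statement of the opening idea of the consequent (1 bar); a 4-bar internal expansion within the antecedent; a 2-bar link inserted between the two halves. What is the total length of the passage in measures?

15 measures

Basic contrasting period: 4 + 4 = 8 bars.
8 (basic form) + 1 (extra statement) + 4 (internal expansion) + 2 (link) = 15.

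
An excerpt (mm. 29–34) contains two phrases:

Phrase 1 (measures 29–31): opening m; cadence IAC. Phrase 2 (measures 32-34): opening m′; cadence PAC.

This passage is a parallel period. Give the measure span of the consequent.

measures 32–34

The antecedent is the phrase ending with the weaker cadence (imperfect authentic cadence, phrase 1) and the consequent the one ending more conclusively (perfect authentic cadence, phrase 2); the consequent is bars 32–34.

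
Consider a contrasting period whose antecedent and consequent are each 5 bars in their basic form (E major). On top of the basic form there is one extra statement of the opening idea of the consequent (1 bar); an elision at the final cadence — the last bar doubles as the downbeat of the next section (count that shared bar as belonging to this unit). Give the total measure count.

Basic contrasting period: 5 + 5 = 10 bars.
10 (basic form) + 1 (extra statement) = 11.
The elision shares a bar with the next section but does not change this unit's count.

11 measures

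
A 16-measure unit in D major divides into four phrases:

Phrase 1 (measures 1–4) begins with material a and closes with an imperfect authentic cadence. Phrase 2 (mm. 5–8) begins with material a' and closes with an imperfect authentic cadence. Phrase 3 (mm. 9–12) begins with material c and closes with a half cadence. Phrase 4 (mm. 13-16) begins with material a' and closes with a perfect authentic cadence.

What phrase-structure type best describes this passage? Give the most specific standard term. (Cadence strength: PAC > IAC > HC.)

Four phrases in two halves: the first half (measures 1–8) ends with an imperfect authentic cadence, the second (mm. 9-16) with a perfect authentic cadence — a large antecedent–consequent pair, i.e. a double period.
Phrase 3 begins with different material from phrase 1, making it contrasting.

contrasting double period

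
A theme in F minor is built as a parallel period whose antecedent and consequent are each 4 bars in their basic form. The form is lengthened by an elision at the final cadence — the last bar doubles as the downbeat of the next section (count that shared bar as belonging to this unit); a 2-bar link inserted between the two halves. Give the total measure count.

Basic parallel period: 4 + 4 = 8 bars.
8 (basic form) + 2 (link) = 10.
The elision shares a bar with the next section but does not change this unit's count.

10 measures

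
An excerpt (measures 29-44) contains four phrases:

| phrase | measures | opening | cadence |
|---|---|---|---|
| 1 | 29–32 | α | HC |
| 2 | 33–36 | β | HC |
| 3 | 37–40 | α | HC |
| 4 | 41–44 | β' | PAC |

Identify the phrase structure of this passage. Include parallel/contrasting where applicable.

Four phrases in two halves: the first half (mm. 29–36) ends with a half cadence, the second (measures 37–44) with a perfect authentic cadence — a large antecedent–consequent pair, i.e. a double period.
Phrase 3 begins with the same material as phrase 1, making it parallel.

parallel double period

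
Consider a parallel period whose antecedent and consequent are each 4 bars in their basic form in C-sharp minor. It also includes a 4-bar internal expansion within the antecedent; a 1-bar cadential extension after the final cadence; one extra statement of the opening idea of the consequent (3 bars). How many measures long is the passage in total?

Basic parallel period: 4 + 4 = 8 bars.
8 (basic form) + 4 (internal expansion) + 1 (cadential extension) + 3 (extra statement) = 16.

16 measures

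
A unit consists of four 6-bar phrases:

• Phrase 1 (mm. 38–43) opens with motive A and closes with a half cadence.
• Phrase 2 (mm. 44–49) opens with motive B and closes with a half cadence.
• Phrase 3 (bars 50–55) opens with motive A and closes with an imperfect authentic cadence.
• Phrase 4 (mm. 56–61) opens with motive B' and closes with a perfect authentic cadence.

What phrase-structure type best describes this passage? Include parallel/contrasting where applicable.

Four phrases in two halves: the first half (mm. 38-49) ends with a half cadence, the second (mm. 50–61) with a perfect authentic cadence — a large antecedent–consequent pair, i.e. a double period.
Phrase 3 begins with the same material as phrase 1, making it parallel.

parallel double period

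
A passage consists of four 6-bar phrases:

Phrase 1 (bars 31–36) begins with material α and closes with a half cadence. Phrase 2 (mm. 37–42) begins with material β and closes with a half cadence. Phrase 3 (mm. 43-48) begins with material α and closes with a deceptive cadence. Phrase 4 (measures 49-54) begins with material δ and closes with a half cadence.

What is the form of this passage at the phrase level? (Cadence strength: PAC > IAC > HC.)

Phrase 4 ends with a half cadence, no stronger than phrase 2's half cadence, so the four phrases do not form a double period; nor do phrases 3–4 duplicate 1–2, so it is not a repeated period. With no phrase reaching a conclusive cadence, the passage is a phrase group.

phrase group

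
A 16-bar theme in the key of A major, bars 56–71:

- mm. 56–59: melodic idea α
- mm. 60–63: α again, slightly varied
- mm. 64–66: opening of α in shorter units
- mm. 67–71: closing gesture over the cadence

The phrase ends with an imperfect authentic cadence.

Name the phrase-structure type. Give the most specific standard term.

Basic idea (bars 56–59) + its repetition (mm. 60-63) form the presentation; fragmentation and cadence (measures 64-71) form the continuation — the 16-bar whole is a sentence.

sentence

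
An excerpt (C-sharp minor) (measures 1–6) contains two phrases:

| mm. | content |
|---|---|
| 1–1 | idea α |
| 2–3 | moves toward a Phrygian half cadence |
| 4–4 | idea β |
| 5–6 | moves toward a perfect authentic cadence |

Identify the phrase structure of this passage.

Phrase 1 ends with a Phrygian half cadence (weaker) and phrase 2 with a perfect authentic cadence (stronger): antecedent + consequent = a period.
The two phrases open with different material (α / β), so the period is contrasting.

contrasting period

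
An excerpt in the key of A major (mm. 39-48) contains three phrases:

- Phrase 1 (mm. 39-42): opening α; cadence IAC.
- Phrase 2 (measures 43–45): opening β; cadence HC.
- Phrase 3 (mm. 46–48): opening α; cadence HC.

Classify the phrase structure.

phrase group

The final phrase closes with a half cadence, which is not stronger than the preceding half cadence; the 3 phrases lack an overall antecedent–consequent design and so form a phrase group.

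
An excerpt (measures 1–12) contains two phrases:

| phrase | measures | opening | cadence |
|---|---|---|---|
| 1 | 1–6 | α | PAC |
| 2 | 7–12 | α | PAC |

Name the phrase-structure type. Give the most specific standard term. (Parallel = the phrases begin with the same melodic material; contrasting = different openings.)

repeated phrase

Both phrases have the same opening (α) and the same cadence (perfect authentic cadence): the second is a restatement, not a consequent, so this is a repeated phrase rather than a period.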